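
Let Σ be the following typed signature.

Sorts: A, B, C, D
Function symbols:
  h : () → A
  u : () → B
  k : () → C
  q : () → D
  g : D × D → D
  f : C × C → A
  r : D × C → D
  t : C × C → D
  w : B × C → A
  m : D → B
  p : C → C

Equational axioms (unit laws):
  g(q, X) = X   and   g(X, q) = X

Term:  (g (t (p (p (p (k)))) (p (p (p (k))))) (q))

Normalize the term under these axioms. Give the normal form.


1. (g (t (p (p (p (k)))) (p (p (p (k))))) (q))  →  (t (p (p (p (k)))) (p (p (p (k)))))

normal form = (t (p (p (p (k)))) (p (p (p (k)))))


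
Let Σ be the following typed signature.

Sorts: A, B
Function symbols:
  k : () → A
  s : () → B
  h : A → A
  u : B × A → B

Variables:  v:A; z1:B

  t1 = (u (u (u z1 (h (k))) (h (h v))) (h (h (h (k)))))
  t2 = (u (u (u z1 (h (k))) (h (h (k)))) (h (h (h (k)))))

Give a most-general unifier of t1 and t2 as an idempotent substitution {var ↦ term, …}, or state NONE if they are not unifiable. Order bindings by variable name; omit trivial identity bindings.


{v ↦ (k)}


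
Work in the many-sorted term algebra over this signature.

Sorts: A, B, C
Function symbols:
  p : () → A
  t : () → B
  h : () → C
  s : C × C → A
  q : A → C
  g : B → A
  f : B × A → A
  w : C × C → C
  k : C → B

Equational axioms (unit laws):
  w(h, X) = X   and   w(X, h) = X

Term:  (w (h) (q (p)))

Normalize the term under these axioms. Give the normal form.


normal form = (q (p))

1. (w (h) (q (p)))  →  (q (p))


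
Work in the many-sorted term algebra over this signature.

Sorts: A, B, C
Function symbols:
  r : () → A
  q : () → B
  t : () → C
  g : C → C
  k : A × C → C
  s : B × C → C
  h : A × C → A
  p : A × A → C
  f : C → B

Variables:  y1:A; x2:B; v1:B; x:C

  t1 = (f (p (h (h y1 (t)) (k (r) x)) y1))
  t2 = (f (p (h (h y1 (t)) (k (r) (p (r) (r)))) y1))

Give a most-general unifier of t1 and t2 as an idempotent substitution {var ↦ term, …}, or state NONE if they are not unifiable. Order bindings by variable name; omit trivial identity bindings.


{x ↦ (p (r) (r))}


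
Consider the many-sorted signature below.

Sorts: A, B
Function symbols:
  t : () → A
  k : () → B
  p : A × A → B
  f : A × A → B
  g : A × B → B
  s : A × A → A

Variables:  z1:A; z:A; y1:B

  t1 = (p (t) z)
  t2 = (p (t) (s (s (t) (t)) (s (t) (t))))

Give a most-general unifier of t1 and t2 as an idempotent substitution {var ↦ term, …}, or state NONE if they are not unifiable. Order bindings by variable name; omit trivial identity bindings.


{z ↦ (s (s (t) (t)) (s (t) (t)))}


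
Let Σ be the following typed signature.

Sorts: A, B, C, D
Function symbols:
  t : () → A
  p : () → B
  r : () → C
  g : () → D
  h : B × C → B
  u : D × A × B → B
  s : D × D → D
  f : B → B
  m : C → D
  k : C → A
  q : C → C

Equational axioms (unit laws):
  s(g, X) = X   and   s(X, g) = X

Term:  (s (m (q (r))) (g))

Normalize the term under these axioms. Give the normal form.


1. (s (m (q (r))) (g))  →  (m (q (r)))

normal form = (m (q (r)))


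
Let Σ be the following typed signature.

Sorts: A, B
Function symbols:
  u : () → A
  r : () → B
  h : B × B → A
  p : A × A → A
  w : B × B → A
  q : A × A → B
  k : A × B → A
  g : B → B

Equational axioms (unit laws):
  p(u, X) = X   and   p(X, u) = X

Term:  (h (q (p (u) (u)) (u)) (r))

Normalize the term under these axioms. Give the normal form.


normal form = (h (q (u) (u)) (r))

1. (h (q (p (u) (u)) (u)) (r))  →  (h (q (u) (u)) (r))


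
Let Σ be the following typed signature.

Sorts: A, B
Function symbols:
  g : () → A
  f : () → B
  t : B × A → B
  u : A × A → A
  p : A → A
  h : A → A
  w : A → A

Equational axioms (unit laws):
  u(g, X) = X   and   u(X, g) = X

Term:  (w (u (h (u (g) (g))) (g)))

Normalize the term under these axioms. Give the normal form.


normal form = (w (h (g)))

1. (w (u (h (u (g) (g))) (g)))  →  (w (h (u (g) (g))))
2. (w (h (u (g) (g))))  →  (w (h (g)))


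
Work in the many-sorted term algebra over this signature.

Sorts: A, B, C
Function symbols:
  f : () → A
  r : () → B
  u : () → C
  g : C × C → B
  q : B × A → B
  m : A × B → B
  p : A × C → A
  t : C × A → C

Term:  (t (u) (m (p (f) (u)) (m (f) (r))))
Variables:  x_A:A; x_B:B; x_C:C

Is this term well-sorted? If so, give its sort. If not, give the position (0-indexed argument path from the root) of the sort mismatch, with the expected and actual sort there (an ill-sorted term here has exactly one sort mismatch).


  (u) : C
      (f) : A
      (u) : C
    (p (f) (u)) : A
      (f) : A
      (r) : B
    (m (f) (r)) : B
  (m (p (f) (u)) (m (f) (r))) : B
(t (u) (m (p (f) (u)) (m (f) (r)))) : ✗ arg 1 at [1] has sort B, expected A

ill-sorted at position [1]: expected A, got B


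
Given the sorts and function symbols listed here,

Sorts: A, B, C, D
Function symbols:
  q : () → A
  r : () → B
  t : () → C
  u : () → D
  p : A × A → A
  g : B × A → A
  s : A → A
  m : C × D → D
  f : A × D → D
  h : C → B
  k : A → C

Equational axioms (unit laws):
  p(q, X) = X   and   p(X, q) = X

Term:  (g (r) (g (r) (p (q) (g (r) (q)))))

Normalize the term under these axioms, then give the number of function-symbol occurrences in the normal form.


1. (g (r) (g (r) (p (q) (g (r) (q)))))  →  (g (r) (g (r) (g (r) (q))))
normal form: (g (r) (g (r) (g (r) (q))))

size = 7


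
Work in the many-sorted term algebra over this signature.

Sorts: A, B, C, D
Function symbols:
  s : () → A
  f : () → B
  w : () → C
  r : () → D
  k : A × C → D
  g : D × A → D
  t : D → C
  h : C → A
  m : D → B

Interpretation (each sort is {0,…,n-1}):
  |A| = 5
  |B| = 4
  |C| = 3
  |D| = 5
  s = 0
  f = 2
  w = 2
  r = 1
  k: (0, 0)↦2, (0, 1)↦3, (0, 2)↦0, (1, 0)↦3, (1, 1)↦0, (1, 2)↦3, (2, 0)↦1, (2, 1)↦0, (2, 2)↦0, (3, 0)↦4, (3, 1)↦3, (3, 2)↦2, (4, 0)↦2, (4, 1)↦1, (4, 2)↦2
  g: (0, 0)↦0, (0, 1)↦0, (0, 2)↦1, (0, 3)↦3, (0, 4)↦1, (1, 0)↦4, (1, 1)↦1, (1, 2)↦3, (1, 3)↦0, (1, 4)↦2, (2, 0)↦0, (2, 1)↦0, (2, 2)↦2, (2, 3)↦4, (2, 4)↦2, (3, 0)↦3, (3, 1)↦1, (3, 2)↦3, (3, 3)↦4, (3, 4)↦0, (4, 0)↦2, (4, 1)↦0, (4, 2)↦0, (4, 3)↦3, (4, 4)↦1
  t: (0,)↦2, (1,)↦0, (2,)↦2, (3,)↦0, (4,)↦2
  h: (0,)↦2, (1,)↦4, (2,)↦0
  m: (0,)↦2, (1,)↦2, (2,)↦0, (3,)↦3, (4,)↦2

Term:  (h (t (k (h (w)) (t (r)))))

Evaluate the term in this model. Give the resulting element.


  w = 2
  (h (w)) = h(2,) = 0
  r = 1
  (t (r)) = t(1,) = 0
  (k (h (w)) (t (r))) = k(0, 0) = 2
  (t (k (h (w)) (t (r)))) = t(2,) = 2
  (h (t (k (h (w)) (t (r))))) = h(2,) = 0

value = 0


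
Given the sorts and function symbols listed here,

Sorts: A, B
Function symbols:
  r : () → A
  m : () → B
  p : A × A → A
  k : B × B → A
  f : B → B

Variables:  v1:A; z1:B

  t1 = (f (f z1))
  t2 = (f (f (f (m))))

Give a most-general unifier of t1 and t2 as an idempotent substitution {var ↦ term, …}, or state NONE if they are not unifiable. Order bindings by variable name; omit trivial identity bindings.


{z1 ↦ (f (m))}


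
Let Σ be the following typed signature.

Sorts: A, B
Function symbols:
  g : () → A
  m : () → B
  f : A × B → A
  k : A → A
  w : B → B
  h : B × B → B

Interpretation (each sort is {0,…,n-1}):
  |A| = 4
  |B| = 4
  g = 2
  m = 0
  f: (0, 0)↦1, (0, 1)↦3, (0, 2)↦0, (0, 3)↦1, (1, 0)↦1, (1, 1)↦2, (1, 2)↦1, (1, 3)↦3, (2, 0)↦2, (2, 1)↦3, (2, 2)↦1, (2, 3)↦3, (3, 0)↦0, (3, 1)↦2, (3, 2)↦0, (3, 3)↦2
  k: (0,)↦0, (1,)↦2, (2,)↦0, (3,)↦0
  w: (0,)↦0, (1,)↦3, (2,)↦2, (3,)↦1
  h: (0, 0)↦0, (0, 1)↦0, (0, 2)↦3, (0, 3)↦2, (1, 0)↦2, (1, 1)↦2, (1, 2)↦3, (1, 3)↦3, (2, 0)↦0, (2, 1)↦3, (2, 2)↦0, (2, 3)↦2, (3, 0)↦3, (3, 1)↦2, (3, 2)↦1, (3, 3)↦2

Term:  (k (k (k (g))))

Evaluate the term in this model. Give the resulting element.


value = 0

  g = 2
  (k (g)) = k(2,) = 0
  (k (k (g))) = k(0,) = 0
  (k (k (k (g)))) = k(0,) = 0


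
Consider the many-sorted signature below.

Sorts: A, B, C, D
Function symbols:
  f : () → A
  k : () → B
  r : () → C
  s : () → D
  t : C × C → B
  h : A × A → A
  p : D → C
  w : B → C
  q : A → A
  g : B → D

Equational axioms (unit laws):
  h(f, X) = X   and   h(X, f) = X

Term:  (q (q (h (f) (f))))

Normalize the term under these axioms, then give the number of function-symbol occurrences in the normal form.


1. (q (q (h (f) (f))))  →  (q (q (f)))
normal form: (q (q (f)))

size = 3


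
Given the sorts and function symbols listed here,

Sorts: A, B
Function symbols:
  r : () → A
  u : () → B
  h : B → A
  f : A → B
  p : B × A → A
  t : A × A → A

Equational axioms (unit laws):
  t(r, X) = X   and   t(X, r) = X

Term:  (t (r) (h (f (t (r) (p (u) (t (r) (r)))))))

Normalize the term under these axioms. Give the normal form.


normal form = (h (f (p (u) (r))))

1. (t (r) (h (f (t (r) (p (u) (t (r) (r)))))))  →  (h (f (t (r) (p (u) (t (r) (r))))))
2. (h (f (t (r) (p (u) (t (r) (r))))))  →  (h (f (p (u) (t (r) (r)))))
3. (h (f (p (u) (t (r) (r)))))  →  (h (f (p (u) (r))))


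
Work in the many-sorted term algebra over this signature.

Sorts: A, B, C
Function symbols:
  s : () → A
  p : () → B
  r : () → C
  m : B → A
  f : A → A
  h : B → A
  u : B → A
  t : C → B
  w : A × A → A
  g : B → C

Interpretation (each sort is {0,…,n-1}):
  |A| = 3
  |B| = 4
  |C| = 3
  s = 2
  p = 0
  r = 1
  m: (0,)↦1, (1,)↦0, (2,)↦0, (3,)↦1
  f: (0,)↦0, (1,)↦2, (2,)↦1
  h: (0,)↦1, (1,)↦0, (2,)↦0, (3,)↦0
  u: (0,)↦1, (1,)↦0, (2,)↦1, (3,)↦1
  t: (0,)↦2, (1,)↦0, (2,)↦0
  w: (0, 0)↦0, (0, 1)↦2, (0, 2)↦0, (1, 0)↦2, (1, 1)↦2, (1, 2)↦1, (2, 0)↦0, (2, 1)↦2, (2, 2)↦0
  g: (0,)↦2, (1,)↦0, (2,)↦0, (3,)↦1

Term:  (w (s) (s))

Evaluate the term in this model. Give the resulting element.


  s = 2
  s = 2
  (w (s) (s)) = w(2, 2) = 0

value = 0


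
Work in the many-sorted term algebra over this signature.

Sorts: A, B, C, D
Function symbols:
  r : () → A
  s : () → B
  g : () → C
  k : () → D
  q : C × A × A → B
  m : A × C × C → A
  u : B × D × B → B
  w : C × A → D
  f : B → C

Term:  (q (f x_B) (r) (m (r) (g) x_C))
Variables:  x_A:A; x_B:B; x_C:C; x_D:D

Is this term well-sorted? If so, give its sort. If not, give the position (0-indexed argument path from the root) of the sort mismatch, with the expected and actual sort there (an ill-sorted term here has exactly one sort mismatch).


well-sorted; sort = B

    x_B : B
  (f x_B) : C
  (r) : A
    (r) : A
    (g) : C
    x_C : C
  (m (r) (g) x_C) : A
(q (f x_B) (r) (m (r) (g) x_C)) : B


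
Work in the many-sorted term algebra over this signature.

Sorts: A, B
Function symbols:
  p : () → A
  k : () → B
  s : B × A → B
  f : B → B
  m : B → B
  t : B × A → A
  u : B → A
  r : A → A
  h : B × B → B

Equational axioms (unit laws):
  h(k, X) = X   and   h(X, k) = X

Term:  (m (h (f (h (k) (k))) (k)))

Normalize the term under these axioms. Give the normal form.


normal form = (m (f (k)))

1. (m (h (f (h (k) (k))) (k)))  →  (m (f (h (k) (k))))
2. (m (f (h (k) (k))))  →  (m (f (k)))


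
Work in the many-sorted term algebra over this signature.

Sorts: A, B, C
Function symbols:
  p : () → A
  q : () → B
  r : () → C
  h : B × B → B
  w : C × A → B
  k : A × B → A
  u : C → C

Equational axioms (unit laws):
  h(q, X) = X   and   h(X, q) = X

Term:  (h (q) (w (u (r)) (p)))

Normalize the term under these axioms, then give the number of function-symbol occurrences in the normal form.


size = 4

1. (h (q) (w (u (r)) (p)))  →  (w (u (r)) (p))
normal form: (w (u (r)) (p))


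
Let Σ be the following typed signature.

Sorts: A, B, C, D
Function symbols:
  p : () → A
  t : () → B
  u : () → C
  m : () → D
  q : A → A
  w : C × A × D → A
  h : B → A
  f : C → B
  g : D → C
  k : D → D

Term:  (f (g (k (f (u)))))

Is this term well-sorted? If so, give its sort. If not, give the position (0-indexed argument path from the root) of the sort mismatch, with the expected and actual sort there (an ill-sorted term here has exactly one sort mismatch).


ill-sorted at position [0, 0, 0]: expected D, got B

        (u) : C
      (f (u)) : B
    (k (f (u))) : ✗ arg 0 at [0, 0, 0] has sort B, expected D


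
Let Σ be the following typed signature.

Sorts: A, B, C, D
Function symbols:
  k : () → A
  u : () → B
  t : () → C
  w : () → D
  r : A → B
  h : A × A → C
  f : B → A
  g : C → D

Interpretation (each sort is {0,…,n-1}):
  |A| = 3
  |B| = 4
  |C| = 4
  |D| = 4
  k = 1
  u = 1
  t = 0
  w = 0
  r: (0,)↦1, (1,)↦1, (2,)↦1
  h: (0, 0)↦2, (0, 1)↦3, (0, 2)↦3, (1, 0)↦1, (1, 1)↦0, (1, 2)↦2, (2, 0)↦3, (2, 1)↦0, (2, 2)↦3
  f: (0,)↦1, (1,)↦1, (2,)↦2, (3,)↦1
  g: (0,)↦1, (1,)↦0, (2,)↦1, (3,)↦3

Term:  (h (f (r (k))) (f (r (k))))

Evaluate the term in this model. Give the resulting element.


value = 0

  k = 1
  (r (k)) = r(1,) = 1
  (f (r (k))) = f(1,) = 1
  k = 1
  (r (k)) = r(1,) = 1
  (f (r (k))) = f(1,) = 1
  (h (f (r (k))) (f (r (k)))) = h(1, 1) = 0


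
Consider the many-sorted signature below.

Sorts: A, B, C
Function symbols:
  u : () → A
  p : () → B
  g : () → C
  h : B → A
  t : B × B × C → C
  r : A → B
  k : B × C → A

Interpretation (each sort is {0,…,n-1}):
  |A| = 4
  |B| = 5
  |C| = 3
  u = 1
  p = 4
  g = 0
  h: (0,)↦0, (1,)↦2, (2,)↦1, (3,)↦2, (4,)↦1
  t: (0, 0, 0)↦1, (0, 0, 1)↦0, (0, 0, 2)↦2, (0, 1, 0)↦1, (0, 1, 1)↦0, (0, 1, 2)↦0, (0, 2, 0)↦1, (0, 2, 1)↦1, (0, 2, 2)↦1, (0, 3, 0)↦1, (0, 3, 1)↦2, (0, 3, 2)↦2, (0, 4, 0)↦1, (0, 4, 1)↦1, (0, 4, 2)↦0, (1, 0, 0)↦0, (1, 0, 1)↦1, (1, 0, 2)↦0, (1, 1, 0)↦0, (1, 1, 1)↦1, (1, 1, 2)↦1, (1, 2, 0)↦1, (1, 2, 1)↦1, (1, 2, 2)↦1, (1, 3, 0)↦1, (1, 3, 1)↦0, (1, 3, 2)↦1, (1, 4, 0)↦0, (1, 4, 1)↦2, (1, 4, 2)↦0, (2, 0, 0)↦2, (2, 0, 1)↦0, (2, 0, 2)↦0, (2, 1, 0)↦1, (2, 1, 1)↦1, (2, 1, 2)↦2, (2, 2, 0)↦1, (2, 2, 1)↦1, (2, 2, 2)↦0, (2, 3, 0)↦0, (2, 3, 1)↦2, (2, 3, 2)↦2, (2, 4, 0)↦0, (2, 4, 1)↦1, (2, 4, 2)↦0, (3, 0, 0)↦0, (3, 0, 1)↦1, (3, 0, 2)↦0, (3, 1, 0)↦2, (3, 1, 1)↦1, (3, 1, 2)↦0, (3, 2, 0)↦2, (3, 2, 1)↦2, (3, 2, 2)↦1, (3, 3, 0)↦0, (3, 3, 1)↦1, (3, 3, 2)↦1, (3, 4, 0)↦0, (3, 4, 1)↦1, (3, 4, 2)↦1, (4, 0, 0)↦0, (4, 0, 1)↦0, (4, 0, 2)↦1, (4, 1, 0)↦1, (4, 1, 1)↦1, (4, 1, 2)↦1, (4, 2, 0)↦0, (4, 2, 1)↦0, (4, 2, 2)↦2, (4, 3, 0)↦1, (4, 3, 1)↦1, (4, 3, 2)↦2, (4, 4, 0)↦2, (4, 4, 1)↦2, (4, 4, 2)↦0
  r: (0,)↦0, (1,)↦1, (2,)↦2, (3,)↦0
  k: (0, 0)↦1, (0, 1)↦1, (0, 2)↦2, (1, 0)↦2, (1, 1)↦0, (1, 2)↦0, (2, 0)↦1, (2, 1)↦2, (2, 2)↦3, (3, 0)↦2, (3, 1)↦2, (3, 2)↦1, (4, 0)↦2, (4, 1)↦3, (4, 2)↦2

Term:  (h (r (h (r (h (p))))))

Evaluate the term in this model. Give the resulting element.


value = 1

  p = 4
  (h (p)) = h(4,) = 1
  (r (h (p))) = r(1,) = 1
  (h (r (h (p)))) = h(1,) = 2
  (r (h (r (h (p))))) = r(2,) = 2
  (h (r (h (r (h (p)))))) = h(2,) = 1


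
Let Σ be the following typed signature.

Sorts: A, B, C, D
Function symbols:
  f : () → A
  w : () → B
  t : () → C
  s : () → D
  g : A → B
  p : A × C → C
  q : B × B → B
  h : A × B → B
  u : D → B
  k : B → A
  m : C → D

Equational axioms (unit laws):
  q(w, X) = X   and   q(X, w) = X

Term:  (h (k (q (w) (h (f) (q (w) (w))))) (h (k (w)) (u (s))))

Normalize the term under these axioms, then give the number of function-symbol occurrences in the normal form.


size = 10

1. (h (k (q (w) (h (f) (q (w) (w))))) (h (k (w)) (u (s))))  →  (h (k (h (f) (q (w) (w)))) (h (k (w)) (u (s))))
2. (h (k (h (f) (q (w) (w)))) (h (k (w)) (u (s))))  →  (h (k (h (f) (w))) (h (k (w)) (u (s))))
normal form: (h (k (h (f) (w))) (h (k (w)) (u (s))))


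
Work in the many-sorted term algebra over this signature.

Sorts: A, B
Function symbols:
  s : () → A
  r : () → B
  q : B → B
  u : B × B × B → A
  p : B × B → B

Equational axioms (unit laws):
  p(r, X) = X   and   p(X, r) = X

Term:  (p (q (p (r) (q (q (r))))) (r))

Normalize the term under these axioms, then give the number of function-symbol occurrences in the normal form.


size = 4

1. (p (q (p (r) (q (q (r))))) (r))  →  (q (p (r) (q (q (r)))))
2. (q (p (r) (q (q (r)))))  →  (q (q (q (r))))
normal form: (q (q (q (r))))


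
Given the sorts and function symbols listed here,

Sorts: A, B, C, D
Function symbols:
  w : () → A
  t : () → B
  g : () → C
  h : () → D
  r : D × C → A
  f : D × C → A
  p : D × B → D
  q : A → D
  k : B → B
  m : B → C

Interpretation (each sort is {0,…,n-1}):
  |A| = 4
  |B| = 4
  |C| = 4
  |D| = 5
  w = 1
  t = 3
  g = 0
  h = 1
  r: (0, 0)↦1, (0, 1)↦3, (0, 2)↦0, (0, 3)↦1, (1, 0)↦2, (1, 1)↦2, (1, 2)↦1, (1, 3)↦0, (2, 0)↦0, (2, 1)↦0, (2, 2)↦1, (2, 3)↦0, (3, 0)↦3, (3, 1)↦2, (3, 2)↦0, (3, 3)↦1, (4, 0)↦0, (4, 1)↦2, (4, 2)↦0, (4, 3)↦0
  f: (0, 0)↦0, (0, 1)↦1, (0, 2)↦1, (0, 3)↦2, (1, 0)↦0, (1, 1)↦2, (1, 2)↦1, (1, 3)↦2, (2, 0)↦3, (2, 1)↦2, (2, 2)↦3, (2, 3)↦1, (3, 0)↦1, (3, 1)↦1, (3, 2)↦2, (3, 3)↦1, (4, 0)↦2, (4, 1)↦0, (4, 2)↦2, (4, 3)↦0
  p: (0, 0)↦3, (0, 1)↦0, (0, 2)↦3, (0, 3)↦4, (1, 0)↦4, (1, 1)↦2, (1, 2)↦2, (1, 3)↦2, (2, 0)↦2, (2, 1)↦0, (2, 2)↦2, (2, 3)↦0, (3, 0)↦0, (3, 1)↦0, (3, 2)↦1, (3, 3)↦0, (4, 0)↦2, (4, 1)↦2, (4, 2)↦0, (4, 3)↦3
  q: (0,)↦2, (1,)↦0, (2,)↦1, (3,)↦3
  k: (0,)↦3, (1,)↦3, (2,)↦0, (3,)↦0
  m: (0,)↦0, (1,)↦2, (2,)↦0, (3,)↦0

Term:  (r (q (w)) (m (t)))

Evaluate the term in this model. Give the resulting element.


value = 1

  w = 1
  (q (w)) = q(1,) = 0
  t = 3
  (m (t)) = m(3,) = 0
  (r (q (w)) (m (t))) = r(0, 0) = 1


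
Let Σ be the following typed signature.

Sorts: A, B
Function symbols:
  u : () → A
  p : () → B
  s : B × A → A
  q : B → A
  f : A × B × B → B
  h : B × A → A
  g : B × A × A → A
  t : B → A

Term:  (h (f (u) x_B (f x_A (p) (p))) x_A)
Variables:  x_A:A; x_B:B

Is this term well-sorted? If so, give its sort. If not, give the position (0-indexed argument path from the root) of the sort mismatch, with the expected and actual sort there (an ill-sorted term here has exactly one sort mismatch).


    (u) : A
    x_B : B
      x_A : A
      (p) : B
      (p) : B
    (f x_A (p) (p)) : B
  (f (u) x_B (f x_A (p) (p))) : B
  x_A : A
(h (f (u) x_B (f x_A (p) (p))) x_A) : A

well-sorted; sort = A


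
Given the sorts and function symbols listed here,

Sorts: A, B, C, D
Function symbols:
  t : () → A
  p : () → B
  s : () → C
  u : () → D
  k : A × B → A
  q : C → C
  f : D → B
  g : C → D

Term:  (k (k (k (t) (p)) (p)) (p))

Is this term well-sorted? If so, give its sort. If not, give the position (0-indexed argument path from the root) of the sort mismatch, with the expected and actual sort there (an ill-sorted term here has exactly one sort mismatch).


      (t) : A
      (p) : B
    (k (t) (p)) : A
    (p) : B
  (k (k (t) (p)) (p)) : A
  (p) : B
(k (k (k (t) (p)) (p)) (p)) : A

well-sorted; sort = A


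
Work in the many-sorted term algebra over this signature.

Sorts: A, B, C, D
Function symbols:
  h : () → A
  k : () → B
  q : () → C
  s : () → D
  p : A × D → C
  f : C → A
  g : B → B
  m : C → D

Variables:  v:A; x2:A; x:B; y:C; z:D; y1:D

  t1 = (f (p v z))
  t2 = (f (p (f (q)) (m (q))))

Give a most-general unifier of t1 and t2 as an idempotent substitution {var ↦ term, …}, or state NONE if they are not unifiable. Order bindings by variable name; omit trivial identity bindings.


{v ↦ (f (q)), z ↦ (m (q))}


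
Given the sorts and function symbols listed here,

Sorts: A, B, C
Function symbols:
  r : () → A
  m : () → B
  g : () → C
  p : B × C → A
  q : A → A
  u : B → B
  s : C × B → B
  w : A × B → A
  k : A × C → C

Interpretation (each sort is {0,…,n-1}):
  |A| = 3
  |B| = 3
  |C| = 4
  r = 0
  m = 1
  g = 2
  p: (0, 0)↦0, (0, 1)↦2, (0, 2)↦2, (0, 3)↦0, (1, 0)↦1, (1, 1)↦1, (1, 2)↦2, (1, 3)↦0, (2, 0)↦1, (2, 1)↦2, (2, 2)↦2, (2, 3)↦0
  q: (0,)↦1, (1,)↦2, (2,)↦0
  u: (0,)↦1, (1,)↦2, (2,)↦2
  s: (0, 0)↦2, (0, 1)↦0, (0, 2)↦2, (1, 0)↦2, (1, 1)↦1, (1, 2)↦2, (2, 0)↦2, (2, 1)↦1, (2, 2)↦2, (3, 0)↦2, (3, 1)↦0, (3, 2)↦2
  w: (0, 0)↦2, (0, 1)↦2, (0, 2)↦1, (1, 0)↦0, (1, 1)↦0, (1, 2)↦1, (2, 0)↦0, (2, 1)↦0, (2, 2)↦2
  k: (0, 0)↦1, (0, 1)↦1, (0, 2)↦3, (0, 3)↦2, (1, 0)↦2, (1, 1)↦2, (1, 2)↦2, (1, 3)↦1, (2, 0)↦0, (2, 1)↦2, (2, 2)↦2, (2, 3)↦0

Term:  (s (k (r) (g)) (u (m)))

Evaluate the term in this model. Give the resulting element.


value = 2

  r = 0
  g = 2
  (k (r) (g)) = k(0, 2) = 3
  m = 1
  (u (m)) = u(1,) = 2
  (s (k (r) (g)) (u (m))) = s(3, 2) = 2


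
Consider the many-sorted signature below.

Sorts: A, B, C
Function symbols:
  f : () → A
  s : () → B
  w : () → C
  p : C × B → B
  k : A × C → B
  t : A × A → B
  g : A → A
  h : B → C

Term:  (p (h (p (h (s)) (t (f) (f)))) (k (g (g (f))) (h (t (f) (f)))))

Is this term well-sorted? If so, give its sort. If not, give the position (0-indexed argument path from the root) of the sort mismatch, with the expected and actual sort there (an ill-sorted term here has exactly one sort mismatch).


well-sorted; sort = B

        (s) : B
      (h (s)) : C
        (f) : A
        (f) : A
      (t (f) (f)) : B
    (p (h (s)) (t (f) (f))) : B
  (h (p (h (s)) (t (f) (f)))) : C
        (f) : A
      (g (f)) : A
    (g (g (f))) : A
        (f) : A
        (f) : A
      (t (f) (f)) : B
    (h (t (f) (f))) : C
  (k (g (g (f))) (h (t (f) (f)))) : B
(p (h (p (h (s)) (t (f) (f)))) (k (g (g (f))) (h (t (f) (f))))) : B


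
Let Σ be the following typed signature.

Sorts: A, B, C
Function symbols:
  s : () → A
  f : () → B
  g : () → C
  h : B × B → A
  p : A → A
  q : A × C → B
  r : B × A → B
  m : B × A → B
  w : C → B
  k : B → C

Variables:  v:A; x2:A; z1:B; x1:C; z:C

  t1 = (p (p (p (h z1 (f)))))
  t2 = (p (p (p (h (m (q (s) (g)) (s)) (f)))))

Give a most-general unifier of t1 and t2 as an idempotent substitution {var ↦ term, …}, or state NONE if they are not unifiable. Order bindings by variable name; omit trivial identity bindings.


{z1 ↦ (m (q (s) (g)) (s))}


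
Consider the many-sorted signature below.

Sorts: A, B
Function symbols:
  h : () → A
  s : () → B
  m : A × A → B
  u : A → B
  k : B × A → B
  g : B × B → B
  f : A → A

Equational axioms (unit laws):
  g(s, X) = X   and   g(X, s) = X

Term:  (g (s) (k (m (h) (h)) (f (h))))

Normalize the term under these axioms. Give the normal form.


1. (g (s) (k (m (h) (h)) (f (h))))  →  (k (m (h) (h)) (f (h)))

normal form = (k (m (h) (h)) (f (h)))


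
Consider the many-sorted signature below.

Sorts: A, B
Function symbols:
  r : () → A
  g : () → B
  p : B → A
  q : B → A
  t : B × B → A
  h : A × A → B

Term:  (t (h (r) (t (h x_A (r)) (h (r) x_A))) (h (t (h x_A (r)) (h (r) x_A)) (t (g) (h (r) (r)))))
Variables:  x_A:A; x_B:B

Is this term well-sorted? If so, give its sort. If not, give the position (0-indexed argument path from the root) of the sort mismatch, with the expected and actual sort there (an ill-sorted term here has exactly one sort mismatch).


    (r) : A
        x_A : A
        (r) : A
      (h x_A (r)) : B
        (r) : A
        x_A : A
      (h (r) x_A) : B
    (t (h x_A (r)) (h (r) x_A)) : A
  (h (r) (t (h x_A (r)) (h (r) x_A))) : B
        x_A : A
        (r) : A
      (h x_A (r)) : B
        (r) : A
        x_A : A
      (h (r) x_A) : B
    (t (h x_A (r)) (h (r) x_A)) : A
      (g) : B
        (r) : A
        (r) : A
      (h (r) (r)) : B
    (t (g) (h (r) (r))) : A
  (h (t (h x_A (r)) (h (r) x_A)) (t (g) (h (r) (r)))) : B
(t (h (r) (t (h x_A (r)) (h (r) x_A))) (h (t (h x_A (r)) (h (r) x_A)) (t (g) (h (r) (r))))) : A

well-sorted; sort = A


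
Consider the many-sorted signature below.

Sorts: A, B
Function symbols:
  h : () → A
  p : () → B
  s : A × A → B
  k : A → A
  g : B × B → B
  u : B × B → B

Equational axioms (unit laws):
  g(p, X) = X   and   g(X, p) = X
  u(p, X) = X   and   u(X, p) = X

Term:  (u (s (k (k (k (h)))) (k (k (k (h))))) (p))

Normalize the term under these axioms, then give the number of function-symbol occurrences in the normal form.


size = 9

1. (u (s (k (k (k (h)))) (k (k (k (h))))) (p))  →  (s (k (k (k (h)))) (k (k (k (h)))))
normal form: (s (k (k (k (h)))) (k (k (k (h)))))


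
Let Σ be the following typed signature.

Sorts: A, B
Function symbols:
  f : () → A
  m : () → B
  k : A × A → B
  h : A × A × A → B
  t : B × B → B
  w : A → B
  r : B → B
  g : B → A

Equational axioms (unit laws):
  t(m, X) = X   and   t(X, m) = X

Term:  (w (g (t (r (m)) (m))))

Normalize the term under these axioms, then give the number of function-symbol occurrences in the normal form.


size = 4

1. (w (g (t (r (m)) (m))))  →  (w (g (r (m))))
normal form: (w (g (r (m))))


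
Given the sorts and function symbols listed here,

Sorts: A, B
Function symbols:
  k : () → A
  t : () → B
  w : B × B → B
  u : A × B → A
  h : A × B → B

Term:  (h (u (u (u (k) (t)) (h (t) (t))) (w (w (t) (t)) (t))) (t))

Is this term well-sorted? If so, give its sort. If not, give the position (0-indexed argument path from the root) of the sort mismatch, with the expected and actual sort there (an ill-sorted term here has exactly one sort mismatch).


        (k) : A
        (t) : B
      (u (k) (t)) : A
        (t) : B
        (t) : B
      (h (t) (t)) : ✗ arg 0 at [0, 0, 1, 0] has sort B, expected A
        (t) : B
        (t) : B
      (w (t) (t)) : B
      (t) : B
    (w (w (t) (t)) (t)) : B
  (t) : B

ill-sorted at position [0, 0, 1, 0]: expected A, got B


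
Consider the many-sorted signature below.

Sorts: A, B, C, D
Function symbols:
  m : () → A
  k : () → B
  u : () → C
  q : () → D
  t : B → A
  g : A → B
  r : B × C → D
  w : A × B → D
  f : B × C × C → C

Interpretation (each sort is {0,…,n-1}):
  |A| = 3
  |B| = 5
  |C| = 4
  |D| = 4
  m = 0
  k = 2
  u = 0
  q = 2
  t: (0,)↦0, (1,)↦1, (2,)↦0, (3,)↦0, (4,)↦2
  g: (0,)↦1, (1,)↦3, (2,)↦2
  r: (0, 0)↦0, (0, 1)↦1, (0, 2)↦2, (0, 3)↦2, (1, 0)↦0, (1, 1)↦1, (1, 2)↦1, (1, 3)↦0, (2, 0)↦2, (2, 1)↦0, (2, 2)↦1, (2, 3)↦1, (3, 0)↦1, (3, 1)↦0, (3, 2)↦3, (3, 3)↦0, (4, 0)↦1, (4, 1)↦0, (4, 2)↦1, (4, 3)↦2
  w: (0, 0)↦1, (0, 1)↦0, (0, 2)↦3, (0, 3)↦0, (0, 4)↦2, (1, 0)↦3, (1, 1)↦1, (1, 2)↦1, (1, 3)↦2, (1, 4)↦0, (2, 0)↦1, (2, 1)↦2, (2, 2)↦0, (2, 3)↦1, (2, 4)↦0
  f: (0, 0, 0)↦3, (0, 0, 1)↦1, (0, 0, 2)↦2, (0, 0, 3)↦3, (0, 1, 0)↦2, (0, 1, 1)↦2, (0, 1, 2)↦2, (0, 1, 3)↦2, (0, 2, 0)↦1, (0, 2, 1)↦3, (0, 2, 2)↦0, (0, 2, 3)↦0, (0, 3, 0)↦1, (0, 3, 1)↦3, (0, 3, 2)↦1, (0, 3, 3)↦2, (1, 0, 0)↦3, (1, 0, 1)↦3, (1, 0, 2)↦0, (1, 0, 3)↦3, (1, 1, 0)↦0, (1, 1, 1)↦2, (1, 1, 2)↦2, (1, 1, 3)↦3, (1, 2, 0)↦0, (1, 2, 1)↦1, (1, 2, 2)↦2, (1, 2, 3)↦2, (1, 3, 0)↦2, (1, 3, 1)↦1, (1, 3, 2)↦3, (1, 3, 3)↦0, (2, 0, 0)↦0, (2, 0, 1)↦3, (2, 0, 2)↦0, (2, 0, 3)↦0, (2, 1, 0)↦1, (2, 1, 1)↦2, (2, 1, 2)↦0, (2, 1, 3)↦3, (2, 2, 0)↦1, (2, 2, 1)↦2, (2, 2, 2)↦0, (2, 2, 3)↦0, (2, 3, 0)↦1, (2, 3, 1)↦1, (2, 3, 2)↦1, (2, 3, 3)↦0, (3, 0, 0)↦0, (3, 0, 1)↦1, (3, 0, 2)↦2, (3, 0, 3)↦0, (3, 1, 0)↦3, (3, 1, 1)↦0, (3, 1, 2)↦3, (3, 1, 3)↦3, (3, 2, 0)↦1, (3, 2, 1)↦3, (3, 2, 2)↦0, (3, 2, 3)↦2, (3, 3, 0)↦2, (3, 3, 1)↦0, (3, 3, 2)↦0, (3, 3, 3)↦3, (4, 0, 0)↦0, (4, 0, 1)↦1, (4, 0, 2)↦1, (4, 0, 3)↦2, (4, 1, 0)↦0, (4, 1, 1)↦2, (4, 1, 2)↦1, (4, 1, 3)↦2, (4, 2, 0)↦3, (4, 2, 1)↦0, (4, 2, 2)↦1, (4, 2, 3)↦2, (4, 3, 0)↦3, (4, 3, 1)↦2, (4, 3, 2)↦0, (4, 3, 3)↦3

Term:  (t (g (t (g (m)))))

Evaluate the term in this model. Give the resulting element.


  m = 0
  (g (m)) = g(0,) = 1
  (t (g (m))) = t(1,) = 1
  (g (t (g (m)))) = g(1,) = 3
  (t (g (t (g (m))))) = t(3,) = 0

value = 0


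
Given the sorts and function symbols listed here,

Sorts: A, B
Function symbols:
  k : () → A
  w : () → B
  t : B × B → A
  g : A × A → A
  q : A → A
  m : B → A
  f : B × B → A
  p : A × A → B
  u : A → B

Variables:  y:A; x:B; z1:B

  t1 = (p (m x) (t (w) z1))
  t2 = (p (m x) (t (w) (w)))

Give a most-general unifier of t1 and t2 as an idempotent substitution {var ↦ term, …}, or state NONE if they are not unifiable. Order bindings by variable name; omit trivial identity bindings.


{z1 ↦ (w)}


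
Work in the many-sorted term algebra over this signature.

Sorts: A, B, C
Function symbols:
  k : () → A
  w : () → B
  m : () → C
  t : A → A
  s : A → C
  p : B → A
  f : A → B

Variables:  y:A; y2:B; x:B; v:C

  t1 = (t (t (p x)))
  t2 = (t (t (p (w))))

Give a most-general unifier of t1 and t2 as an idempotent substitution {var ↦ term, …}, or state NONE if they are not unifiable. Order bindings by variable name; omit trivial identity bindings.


{x ↦ (w)}


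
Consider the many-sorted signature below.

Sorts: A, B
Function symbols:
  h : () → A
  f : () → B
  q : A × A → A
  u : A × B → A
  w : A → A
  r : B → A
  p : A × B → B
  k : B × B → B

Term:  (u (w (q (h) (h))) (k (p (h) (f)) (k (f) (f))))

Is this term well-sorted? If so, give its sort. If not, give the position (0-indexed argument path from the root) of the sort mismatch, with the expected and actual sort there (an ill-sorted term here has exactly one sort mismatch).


well-sorted; sort = A

      (h) : A
      (h) : A
    (q (h) (h)) : A
  (w (q (h) (h))) : A
      (h) : A
      (f) : B
    (p (h) (f)) : B
      (f) : B
      (f) : B
    (k (f) (f)) : B
  (k (p (h) (f)) (k (f) (f))) : B
(u (w (q (h) (h))) (k (p (h) (f)) (k (f) (f)))) : A


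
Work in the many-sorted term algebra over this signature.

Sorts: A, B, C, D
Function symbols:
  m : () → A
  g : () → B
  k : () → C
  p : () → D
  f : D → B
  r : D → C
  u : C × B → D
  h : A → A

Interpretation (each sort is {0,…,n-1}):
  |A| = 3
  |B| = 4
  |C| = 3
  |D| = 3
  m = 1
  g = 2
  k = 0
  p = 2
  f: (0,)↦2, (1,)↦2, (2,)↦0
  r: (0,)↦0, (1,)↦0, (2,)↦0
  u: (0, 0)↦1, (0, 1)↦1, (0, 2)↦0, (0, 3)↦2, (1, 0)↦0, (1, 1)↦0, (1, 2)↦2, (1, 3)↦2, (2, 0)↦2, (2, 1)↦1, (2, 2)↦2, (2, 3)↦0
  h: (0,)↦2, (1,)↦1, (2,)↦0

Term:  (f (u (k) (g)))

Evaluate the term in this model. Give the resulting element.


  k = 0
  g = 2
  (u (k) (g)) = u(0, 2) = 0
  (f (u (k) (g))) = f(0,) = 2

value = 2


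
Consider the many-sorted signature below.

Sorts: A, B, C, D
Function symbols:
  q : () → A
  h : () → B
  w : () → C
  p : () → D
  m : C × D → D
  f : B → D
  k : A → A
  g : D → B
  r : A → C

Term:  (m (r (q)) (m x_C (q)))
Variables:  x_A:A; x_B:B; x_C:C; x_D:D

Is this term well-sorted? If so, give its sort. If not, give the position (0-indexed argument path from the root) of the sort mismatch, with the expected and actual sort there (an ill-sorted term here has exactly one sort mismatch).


    (q) : A
  (r (q)) : C
    x_C : C
    (q) : A
  (m x_C (q)) : ✗ arg 1 at [1, 1] has sort A, expected D

ill-sorted at position [1, 1]: expected D, got A


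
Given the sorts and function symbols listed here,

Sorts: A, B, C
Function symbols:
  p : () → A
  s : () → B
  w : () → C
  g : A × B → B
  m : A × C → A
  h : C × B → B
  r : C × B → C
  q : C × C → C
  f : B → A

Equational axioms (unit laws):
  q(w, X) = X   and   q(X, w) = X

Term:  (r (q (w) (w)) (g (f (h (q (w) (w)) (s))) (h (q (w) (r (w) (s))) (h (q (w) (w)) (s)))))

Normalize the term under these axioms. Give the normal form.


1. (r (q (w) (w)) (g (f (h (q (w) (w)) (s))) (h (q (w) (r (w) (s))) (h (q (w) (w)) (s)))))  →  (r (w) (g (f (h (q (w) (w)) (s))) (h (q (w) (r (w) (s))) (h (q (w) (w)) (s)))))
2. (r (w) (g (f (h (q (w) (w)) (s))) (h (q (w) (r (w) (s))) (h (q (w) (w)) (s)))))  →  (r (w) (g (f (h (w) (s))) (h (q (w) (r (w) (s))) (h (q (w) (w)) (s)))))
3. (r (w) (g (f (h (w) (s))) (h (q (w) (r (w) (s))) (h (q (w) (w)) (s)))))  →  (r (w) (g (f (h (w) (s))) (h (r (w) (s)) (h (q (w) (w)) (s)))))
4. (r (w) (g (f (h (w) (s))) (h (r (w) (s)) (h (q (w) (w)) (s)))))  →  (r (w) (g (f (h (w) (s))) (h (r (w) (s)) (h (w) (s)))))

normal form = (r (w) (g (f (h (w) (s))) (h (r (w) (s)) (h (w) (s)))))


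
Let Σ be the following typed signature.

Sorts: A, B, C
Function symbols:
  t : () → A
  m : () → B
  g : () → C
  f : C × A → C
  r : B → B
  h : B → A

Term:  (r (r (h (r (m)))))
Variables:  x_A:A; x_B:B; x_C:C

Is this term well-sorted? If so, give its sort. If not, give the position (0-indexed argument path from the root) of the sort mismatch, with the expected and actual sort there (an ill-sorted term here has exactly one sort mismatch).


ill-sorted at position [0, 0]: expected B, got A

        (m) : B
      (r (m)) : B
    (h (r (m))) : A
  (r (h (r (m)))) : ✗ arg 0 at [0, 0] has sort A, expected B


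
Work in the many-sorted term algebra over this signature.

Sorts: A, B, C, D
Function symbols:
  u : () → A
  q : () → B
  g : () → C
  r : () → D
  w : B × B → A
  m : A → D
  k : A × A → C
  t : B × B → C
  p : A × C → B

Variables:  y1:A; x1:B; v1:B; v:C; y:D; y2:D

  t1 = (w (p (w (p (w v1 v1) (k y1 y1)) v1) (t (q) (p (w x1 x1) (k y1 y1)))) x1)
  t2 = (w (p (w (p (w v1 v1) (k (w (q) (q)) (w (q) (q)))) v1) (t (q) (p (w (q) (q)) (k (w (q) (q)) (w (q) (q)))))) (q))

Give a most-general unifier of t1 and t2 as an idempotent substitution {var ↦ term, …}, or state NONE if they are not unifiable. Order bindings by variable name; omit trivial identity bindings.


{x1 ↦ (q), y1 ↦ (w (q) (q))}


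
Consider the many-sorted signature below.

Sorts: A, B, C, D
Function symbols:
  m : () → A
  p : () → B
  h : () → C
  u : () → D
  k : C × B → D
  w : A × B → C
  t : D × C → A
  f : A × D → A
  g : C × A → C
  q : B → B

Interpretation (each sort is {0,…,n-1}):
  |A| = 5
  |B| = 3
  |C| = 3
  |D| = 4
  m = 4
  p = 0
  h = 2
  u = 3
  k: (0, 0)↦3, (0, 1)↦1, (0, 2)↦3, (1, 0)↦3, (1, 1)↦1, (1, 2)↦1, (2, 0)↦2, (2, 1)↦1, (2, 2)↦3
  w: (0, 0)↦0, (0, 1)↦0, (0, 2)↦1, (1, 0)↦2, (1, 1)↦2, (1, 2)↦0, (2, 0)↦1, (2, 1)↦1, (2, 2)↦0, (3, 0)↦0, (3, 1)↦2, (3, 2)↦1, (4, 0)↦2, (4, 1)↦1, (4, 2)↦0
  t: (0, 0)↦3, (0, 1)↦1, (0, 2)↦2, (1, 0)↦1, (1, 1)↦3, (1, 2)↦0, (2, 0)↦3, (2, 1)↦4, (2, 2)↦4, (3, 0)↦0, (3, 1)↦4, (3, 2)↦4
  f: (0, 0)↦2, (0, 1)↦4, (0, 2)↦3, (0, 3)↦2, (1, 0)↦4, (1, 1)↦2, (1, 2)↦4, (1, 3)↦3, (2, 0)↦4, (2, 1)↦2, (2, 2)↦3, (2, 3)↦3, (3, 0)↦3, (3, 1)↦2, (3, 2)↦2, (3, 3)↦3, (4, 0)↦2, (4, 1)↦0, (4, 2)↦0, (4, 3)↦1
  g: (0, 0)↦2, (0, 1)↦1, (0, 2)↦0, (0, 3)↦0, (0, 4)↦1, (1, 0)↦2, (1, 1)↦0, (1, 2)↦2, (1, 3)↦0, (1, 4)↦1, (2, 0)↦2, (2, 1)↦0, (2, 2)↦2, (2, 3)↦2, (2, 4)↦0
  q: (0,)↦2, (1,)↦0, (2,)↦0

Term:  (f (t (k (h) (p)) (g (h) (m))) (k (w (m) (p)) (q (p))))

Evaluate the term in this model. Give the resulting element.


value = 3

  h = 2
  p = 0
  (k (h) (p)) = k(2, 0) = 2
  h = 2
  m = 4
  (g (h) (m)) = g(2, 4) = 0
  (t (k (h) (p)) (g (h) (m))) = t(2, 0) = 3
  m = 4
  p = 0
  (w (m) (p)) = w(4, 0) = 2
  p = 0
  (q (p)) = q(0,) = 2
  (k (w (m) (p)) (q (p))) = k(2, 2) = 3
  (f (t (k (h) (p)) (g (h) (m))) (k (w (m) (p)) (q (p)))) = f(3, 3) = 3


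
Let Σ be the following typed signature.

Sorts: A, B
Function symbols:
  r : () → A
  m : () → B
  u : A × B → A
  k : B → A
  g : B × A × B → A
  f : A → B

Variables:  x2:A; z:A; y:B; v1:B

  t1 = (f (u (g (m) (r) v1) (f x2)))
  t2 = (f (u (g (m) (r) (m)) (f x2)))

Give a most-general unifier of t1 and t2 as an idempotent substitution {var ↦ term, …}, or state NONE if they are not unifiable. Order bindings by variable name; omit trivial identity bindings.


{v1 ↦ (m)}


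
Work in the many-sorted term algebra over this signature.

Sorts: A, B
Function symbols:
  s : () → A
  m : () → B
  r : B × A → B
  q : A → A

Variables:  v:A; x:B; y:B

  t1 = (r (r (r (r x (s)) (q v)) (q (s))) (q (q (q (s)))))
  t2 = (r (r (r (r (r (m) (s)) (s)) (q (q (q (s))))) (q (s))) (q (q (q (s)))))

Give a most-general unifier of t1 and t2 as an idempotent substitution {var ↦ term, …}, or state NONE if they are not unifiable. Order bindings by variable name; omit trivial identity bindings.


{v ↦ (q (q (s))), x ↦ (r (m) (s))}


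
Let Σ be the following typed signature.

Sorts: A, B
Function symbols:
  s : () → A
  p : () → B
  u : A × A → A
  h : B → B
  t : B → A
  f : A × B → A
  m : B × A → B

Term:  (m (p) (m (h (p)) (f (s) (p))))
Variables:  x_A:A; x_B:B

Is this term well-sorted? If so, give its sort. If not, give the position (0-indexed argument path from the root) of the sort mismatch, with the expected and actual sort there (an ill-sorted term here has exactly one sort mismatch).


  (p) : B
      (p) : B
    (h (p)) : B
      (s) : A
      (p) : B
    (f (s) (p)) : A
  (m (h (p)) (f (s) (p))) : B
(m (p) (m (h (p)) (f (s) (p)))) : ✗ arg 1 at [1] has sort B, expected A

ill-sorted at position [1]: expected A, got B


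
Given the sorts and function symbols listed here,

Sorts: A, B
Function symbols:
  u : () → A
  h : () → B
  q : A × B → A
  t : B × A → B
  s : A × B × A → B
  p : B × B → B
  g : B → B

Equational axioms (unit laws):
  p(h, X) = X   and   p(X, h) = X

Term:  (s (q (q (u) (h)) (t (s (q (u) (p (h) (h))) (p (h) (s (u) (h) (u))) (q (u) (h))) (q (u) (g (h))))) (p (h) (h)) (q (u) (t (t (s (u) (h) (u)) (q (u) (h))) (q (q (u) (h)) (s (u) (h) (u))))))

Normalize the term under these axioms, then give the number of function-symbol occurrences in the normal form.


1. (s (q (q (u) (h)) (t (s (q (u) (p (h) (h))) (p (h) (s (u) (h) (u))) (q (u) (h))) (q (u) (g (h))))) (p (h) (h)) (q (u) (t (t (s (u) (h) (u)) (q (u) (h))) (q (q (u) (h)) (s (u) (h) (u))))))  →  (s (q (q (u) (h)) (t (s (q (u) (h)) (p (h) (s (u) (h) (u))) (q (u) (h))) (q (u) (g (h))))) (p (h) (h)) (q (u) (t (t (s (u) (h) (u)) (q (u) (h))) (q (q (u) (h)) (s (u) (h) (u))))))
2. (s (q (q (u) (h)) (t (s (q (u) (h)) (p (h) (s (u) (h) (u))) (q (u) (h))) (q (u) (g (h))))) (p (h) (h)) (q (u) (t (t (s (u) (h) (u)) (q (u) (h))) (q (q (u) (h)) (s (u) (h) (u))))))  →  (s (q (q (u) (h)) (t (s (q (u) (h)) (s (u) (h) (u)) (q (u) (h))) (q (u) (g (h))))) (p (h) (h)) (q (u) (t (t (s (u) (h) (u)) (q (u) (h))) (q (q (u) (h)) (s (u) (h) (u))))))
3. (s (q (q (u) (h)) (t (s (q (u) (h)) (s (u) (h) (u)) (q (u) (h))) (q (u) (g (h))))) (p (h) (h)) (q (u) (t (t (s (u) (h) (u)) (q (u) (h))) (q (q (u) (h)) (s (u) (h) (u))))))  →  (s (q (q (u) (h)) (t (s (q (u) (h)) (s (u) (h) (u)) (q (u) (h))) (q (u) (g (h))))) (h) (q (u) (t (t (s (u) (h) (u)) (q (u) (h))) (q (q (u) (h)) (s (u) (h) (u))))))
normal form: (s (q (q (u) (h)) (t (s (q (u) (h)) (s (u) (h) (u)) (q (u) (h))) (q (u) (g (h))))) (h) (q (u) (t (t (s (u) (h) (u)) (q (u) (h))) (q (q (u) (h)) (s (u) (h) (u))))))

size = 41


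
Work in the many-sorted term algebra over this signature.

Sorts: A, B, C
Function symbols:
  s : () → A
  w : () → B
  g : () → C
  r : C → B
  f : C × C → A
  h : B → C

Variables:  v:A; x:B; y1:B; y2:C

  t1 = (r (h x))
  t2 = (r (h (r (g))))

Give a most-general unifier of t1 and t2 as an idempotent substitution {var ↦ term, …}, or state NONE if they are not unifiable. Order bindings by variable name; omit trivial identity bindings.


{x ↦ (r (g))}


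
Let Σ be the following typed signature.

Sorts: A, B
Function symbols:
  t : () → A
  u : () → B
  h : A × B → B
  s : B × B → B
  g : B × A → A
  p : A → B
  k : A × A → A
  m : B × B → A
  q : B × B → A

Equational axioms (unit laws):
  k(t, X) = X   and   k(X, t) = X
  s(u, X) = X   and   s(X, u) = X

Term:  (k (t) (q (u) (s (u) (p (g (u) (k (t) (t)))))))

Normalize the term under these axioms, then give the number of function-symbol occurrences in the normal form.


1. (k (t) (q (u) (s (u) (p (g (u) (k (t) (t)))))))  →  (q (u) (s (u) (p (g (u) (k (t) (t))))))
2. (q (u) (s (u) (p (g (u) (k (t) (t))))))  →  (q (u) (p (g (u) (k (t) (t)))))
3. (q (u) (p (g (u) (k (t) (t)))))  →  (q (u) (p (g (u) (t))))
normal form: (q (u) (p (g (u) (t))))

size = 6
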